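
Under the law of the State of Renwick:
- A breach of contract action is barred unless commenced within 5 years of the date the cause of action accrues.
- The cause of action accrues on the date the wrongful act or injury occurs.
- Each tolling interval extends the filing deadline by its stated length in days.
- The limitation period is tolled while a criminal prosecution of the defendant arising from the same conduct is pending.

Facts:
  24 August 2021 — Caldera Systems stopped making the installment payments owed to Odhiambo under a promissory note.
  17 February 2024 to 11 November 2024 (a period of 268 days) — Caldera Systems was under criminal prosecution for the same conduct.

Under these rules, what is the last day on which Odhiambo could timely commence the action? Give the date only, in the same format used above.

The claim accrued on 24 August 2021, when the wrongful act occurred.
Adding the 5 years base period to 24 August 2021 gives a deadline of 24 August 2026, before any tolling.
The pending criminal prosecution from 17 February 2024 to 11 November 2024 tolled the period for 268 days, extending the deadline to 19 May 2027.

19 May 2027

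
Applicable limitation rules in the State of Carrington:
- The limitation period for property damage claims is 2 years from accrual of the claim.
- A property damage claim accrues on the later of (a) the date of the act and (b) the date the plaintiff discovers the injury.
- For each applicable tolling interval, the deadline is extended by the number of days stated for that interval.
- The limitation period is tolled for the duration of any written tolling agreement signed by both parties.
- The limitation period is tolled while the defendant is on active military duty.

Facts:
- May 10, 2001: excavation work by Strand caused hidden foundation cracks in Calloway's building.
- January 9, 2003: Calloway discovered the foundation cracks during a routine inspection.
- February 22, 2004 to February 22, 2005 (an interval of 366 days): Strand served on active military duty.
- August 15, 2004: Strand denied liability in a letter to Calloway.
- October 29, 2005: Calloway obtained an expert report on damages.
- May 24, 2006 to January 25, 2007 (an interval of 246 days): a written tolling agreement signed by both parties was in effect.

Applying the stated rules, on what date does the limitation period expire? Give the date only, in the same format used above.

Because discovery on January 9, 2003 post-dates the May 10, 2001 act, accrual under the later-of rule falls on January 9, 2003.
Adding the 2 years base period to January 9, 2003 gives a deadline of January 9, 2005, before any tolling.
The defendant's active military service from February 22, 2004 to February 22, 2005 tolled the period for 366 days, extending the deadline to January 10, 2006.
The written tolling agreement starting May 24, 2006 came too late — the period had run on January 10, 2006 — and so does not extend the deadline.
The other events in the timeline have no effect on the limitation period under the stated rules.

January 10, 2006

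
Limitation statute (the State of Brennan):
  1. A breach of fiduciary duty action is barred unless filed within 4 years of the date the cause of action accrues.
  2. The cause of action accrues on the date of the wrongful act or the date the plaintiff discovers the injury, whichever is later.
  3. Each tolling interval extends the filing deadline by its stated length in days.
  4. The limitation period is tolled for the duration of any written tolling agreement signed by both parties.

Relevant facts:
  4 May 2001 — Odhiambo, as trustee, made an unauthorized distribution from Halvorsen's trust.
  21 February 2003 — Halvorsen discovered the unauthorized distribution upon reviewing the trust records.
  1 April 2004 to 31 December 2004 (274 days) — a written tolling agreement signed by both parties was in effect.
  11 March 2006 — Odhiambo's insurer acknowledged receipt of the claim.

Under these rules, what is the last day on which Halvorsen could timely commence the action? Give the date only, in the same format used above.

22 November 2007

Because discovery on 21 February 2003 post-dates the 4 May 2001 act, accrual under the later-of rule falls on 21 February 2003.
4 years from 21 February 2003 is 21 February 2007.
The period was tolled for 274 days by the written tolling agreement (1 April 2004 to 31 December 2004), pushing the deadline to 22 November 2007.
None of the other events listed affects the running of the period under the stated rules.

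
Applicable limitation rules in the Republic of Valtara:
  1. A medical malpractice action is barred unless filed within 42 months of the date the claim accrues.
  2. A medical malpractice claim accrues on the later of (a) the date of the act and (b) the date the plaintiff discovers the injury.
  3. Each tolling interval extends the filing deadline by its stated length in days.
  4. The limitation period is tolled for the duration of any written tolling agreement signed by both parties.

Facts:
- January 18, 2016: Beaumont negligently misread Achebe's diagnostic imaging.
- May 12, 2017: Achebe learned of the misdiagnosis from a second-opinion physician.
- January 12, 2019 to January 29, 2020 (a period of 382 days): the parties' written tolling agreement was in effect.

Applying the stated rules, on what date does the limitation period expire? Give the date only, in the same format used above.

Taking the later of the act (January 18, 2016) and discovery (May 12, 2017), the claim accrued on May 12, 2017.
42 months from May 12, 2017 is November 12, 2020.
The written tolling agreement from January 12, 2019 to January 29, 2020 tolled the period for 382 days, extending the deadline to November 29, 2021.

November 29, 2021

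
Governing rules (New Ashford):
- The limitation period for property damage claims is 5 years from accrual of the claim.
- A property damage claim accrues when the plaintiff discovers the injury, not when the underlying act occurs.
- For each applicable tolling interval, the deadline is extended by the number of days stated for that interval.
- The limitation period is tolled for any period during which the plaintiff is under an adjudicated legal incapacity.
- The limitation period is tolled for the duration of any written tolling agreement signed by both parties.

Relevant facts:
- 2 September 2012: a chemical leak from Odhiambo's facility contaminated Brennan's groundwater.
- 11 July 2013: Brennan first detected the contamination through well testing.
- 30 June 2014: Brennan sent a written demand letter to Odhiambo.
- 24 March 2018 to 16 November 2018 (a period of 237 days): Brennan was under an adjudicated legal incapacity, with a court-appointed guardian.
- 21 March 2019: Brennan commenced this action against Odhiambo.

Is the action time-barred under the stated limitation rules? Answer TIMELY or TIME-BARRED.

TIME-BARRED

Accrual is tied to discovery, so the period began on 11 July 2013 rather than on 2 September 2012 when the act occurred.
The untolled deadline — 5 years after 11 July 2013 — is 11 July 2018.
Because the plaintiff's legal incapacity ran from 24 March 2018 to 16 November 2018, the deadline is extended by 237 days to 5 March 2019.
Nothing else in the chronology tolls or restarts the period.
Brennan filed on 21 March 2019, after the 5 March 2019 deadline, so the action is time-barred.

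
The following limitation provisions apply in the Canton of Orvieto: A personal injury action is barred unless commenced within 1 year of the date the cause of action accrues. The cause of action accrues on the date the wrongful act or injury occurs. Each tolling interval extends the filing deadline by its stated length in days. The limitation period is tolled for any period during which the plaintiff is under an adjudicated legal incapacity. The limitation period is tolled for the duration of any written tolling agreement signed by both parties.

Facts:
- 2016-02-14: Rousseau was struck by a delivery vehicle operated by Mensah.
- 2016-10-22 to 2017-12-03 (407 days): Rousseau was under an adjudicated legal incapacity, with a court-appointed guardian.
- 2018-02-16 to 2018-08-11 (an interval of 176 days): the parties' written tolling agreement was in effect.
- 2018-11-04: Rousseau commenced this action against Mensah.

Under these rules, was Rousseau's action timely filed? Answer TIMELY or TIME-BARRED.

The cause of action accrued on 2016-02-14, the date of the act.
The untolled deadline — 1 year after 2016-02-14 — is 2017-02-14.
The plaintiff's legal incapacity from 2016-10-22 to 2017-12-03 tolled the period for 407 days, extending the deadline to 2018-03-28.
Because the written tolling agreement ran from 2018-02-16 to 2018-08-11, the deadline is extended by 176 days to 2018-09-20.
Filing on 2018-11-04 missed the 2018-09-20 deadline — the action is time-barred.

TIME-BARRED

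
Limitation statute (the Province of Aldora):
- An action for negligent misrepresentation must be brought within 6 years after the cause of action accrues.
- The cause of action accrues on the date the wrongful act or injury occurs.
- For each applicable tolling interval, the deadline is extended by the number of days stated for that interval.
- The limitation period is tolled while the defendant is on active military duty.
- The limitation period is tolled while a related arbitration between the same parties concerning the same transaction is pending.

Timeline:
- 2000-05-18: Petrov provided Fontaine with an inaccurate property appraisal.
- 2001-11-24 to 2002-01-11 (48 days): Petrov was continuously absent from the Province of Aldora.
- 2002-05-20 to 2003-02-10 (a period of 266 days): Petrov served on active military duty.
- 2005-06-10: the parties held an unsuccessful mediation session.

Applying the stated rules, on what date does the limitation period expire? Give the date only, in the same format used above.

The limitation period began to run on 2000-05-18.
Adding the 6 years base period to 2000-05-18 gives a deadline of 2006-05-18, before any tolling.
Because the defendant's active military service ran from 2002-05-20 to 2003-02-10, the deadline is extended by 266 days to 2007-02-08.
No stated provision tolls the period for the defendant's absence, so the interval from 2001-11-24 to 2002-01-11 has no effect on the deadline.
Nothing else in the chronology tolls or restarts the period.

2007-02-08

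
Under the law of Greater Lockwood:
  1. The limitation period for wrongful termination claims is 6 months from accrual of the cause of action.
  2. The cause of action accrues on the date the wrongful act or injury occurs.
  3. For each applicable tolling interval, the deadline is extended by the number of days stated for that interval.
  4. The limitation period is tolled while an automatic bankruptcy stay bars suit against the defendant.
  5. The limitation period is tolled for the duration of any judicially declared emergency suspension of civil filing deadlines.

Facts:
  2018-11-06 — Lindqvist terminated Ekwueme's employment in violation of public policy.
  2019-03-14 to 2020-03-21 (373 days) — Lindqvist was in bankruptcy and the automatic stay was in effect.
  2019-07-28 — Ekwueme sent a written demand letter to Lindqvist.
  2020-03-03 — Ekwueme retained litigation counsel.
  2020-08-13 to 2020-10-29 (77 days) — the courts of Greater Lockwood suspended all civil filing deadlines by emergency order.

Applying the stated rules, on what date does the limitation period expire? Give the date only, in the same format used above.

The cause of action accrued on 2018-11-06, the date of the act.
Adding the 6 months base period to 2018-11-06 gives a deadline of 2019-05-06, before any tolling.
The period was tolled for 373 days by the automatic bankruptcy stay (2019-03-14 to 2020-03-21), pushing the deadline to 2020-05-13.
By the time the emergency suspension of filing deadlines began on 2020-08-13, the limitation period had already expired on 2020-05-13; that interval cannot revive it.
The other events in the timeline have no effect on the limitation period under the stated rules.

2020-05-13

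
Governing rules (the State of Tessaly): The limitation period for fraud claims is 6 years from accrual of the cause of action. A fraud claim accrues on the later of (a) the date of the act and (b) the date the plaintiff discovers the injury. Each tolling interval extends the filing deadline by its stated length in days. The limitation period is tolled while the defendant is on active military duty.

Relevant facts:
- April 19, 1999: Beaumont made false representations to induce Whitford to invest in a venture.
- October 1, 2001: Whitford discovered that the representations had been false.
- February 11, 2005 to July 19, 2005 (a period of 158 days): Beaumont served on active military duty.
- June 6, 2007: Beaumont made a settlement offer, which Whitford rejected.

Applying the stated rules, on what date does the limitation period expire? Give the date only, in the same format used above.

March 7, 2008

Because discovery on October 1, 2001 post-dates the April 19, 1999 act, accrual under the later-of rule falls on October 1, 2001.
The untolled deadline — 6 years after October 1, 2001 — is October 1, 2007.
Because the defendant's active military service ran from February 11, 2005 to July 19, 2005, the deadline is extended by 158 days to March 7, 2008.
The other events in the timeline have no effect on the limitation period under the stated rules.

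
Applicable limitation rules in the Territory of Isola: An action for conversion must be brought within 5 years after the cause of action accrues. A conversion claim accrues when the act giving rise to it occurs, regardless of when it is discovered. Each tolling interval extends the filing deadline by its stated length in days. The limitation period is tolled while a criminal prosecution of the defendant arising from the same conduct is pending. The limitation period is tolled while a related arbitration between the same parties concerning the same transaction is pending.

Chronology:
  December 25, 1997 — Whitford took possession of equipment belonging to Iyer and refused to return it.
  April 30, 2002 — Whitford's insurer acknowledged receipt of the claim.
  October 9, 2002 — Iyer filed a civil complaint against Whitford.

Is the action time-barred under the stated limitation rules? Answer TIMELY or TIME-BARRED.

TIMELY

The claim accrued on December 25, 1997, when the wrongful act occurred.
5 years from December 25, 1997 is December 25, 2002.
The other events in the timeline have no effect on the limitation period under the stated rules.
The October 9, 2002 filing precedes the December 25, 2002 deadline; the claim is timely.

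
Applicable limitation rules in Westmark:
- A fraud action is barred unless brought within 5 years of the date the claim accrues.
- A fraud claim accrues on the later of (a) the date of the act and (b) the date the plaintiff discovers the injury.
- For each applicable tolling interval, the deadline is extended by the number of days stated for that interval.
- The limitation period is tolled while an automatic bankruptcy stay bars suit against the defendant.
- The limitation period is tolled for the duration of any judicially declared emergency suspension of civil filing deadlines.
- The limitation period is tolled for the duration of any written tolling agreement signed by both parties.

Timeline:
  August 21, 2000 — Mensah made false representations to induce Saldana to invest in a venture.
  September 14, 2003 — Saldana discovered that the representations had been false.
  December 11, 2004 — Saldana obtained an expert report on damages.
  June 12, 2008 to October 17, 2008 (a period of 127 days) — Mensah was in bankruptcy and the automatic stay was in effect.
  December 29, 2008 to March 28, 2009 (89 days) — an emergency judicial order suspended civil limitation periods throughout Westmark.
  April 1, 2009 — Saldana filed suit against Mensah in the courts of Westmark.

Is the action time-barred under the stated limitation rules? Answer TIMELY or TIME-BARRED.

TIMELY

Taking the later of the act (August 21, 2000) and discovery (September 14, 2003), the claim accrued on September 14, 2003.
The untolled deadline — 5 years after September 14, 2003 — is September 14, 2008.
The automatic bankruptcy stay from June 12, 2008 to October 17, 2008 tolled the period for 127 days, extending the deadline to January 19, 2009.
Because the emergency suspension of filing deadlines ran from December 29, 2008 to March 28, 2009, the deadline is extended by 89 days to April 18, 2009.
Nothing else in the chronology tolls or restarts the period.
Filing on April 1, 2009 beat the April 18, 2009 deadline — the action is timely.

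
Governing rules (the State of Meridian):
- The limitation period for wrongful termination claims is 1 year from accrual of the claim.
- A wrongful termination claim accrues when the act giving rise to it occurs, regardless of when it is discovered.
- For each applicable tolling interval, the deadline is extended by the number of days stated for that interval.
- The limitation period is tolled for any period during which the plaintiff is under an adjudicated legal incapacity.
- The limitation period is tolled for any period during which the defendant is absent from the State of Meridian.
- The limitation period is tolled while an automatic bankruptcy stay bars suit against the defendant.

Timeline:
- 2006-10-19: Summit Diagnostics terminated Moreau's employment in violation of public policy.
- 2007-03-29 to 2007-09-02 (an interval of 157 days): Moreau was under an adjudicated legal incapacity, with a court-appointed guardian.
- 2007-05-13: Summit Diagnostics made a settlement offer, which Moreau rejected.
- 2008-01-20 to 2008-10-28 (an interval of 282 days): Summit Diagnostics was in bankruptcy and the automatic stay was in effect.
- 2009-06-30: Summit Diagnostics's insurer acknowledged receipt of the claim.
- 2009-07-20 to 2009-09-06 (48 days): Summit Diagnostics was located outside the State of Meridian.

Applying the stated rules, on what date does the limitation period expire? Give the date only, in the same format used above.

2008-12-31

The claim accrued on 2006-10-19, the date of the act.
1 year from 2006-10-19 is 2007-10-19.
The period was tolled for 157 days by the plaintiff's legal incapacity (2007-03-29 to 2007-09-02), pushing the deadline to 2008-03-24.
The period was tolled for 282 days by the automatic bankruptcy stay (2008-01-20 to 2008-10-28), pushing the deadline to 2008-12-31.
The defendant's absence from the jurisdiction starting 2009-07-20 came too late — the period had run on 2008-12-31 — and so does not extend the deadline.
Nothing else in the chronology tolls or restarts the period.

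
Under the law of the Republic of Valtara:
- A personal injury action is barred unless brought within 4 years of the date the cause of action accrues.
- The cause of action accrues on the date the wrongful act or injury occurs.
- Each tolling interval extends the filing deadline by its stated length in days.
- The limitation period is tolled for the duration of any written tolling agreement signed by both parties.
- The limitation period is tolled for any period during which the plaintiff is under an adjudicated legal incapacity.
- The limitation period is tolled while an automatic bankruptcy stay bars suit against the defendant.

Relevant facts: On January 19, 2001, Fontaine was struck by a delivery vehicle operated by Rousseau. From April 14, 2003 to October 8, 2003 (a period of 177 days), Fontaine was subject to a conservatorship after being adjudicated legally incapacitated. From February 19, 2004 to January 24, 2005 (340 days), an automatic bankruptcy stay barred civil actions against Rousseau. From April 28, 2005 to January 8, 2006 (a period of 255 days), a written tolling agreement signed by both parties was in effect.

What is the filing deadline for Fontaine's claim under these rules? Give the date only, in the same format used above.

The cause of action accrued on January 19, 2001, the date of the act.
Adding the 4 years base period to January 19, 2001 gives a deadline of January 19, 2005, before any tolling.
Because the plaintiff's legal incapacity ran from April 14, 2003 to October 8, 2003, the deadline is extended by 177 days to July 15, 2005.
Because the automatic bankruptcy stay ran from February 19, 2004 to January 24, 2005, the deadline is extended by 340 days to June 20, 2006.
The period was tolled for 255 days by the written tolling agreement (April 28, 2005 to January 8, 2006), pushing the deadline to March 2, 2007.

March 2, 2007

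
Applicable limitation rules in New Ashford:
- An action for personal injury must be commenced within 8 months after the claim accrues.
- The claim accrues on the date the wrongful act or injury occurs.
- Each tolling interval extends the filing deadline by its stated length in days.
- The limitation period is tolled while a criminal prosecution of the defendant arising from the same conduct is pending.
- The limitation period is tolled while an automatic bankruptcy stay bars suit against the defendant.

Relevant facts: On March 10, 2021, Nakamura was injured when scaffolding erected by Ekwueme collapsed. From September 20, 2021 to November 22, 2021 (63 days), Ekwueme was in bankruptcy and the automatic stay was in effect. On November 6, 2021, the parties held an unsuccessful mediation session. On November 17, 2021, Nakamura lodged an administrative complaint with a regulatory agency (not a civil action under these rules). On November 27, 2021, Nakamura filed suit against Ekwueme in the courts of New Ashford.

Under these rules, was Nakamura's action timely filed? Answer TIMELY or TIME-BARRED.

The claim accrued on March 10, 2021, the date of the act.
The untolled deadline — 8 months after March 10, 2021 — is November 10, 2021.
The period was tolled for 63 days by the automatic bankruptcy stay (September 20, 2021 to November 22, 2021), pushing the deadline to January 12, 2022.
None of the other events listed affects the running of the period under the stated rules.
The November 27, 2021 filing precedes the January 12, 2022 deadline; the claim is timely.

TIMELY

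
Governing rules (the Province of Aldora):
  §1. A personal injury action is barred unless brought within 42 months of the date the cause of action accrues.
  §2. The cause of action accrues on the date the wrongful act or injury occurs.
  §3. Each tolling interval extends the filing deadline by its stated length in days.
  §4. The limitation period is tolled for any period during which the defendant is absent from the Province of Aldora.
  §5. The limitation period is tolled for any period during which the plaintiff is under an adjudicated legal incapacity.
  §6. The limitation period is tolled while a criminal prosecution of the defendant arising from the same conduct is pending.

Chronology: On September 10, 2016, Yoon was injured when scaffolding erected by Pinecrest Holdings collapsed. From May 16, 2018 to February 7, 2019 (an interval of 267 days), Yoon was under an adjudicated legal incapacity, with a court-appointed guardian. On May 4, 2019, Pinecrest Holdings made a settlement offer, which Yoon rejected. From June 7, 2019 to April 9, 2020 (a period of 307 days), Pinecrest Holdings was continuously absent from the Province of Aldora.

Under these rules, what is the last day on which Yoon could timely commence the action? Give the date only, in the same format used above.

The claim accrued on September 10, 2016, when the wrongful act occurred.
The untolled deadline — 42 months after September 10, 2016 — is March 10, 2020.
Because the plaintiff's legal incapacity ran from May 16, 2018 to February 7, 2019, the deadline is extended by 267 days to December 2, 2020.
Because the defendant's absence from the jurisdiction ran from June 7, 2019 to April 9, 2020, the deadline is extended by 307 days to October 5, 2021.
The other events in the timeline have no effect on the limitation period under the stated rules.

October 5, 2021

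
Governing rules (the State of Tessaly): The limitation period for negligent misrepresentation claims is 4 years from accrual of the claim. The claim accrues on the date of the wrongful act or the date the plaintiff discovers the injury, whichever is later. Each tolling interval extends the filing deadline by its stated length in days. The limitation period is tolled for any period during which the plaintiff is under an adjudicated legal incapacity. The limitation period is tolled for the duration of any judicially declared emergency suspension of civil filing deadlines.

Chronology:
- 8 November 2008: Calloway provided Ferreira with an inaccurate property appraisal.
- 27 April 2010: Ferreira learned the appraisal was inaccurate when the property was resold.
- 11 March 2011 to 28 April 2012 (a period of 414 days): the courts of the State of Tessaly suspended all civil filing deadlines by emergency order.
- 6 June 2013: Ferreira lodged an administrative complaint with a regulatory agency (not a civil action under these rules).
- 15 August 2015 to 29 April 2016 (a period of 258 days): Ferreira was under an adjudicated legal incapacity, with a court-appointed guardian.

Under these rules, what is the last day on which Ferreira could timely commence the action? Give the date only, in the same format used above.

Taking the later of the act (8 November 2008) and discovery (27 April 2010), the claim accrued on 27 April 2010.
The untolled deadline — 4 years after 27 April 2010 — is 27 April 2014.
The period was tolled for 414 days by the emergency suspension of filing deadlines (11 March 2011 to 28 April 2012), pushing the deadline to 15 June 2015.
The plaintiff's legal incapacity from 15 August 2015 to 29 April 2016 began after the period had already run on 15 June 2015, so it has no tolling effect.
Nothing else in the chronology tolls or restarts the period.

15 June 2015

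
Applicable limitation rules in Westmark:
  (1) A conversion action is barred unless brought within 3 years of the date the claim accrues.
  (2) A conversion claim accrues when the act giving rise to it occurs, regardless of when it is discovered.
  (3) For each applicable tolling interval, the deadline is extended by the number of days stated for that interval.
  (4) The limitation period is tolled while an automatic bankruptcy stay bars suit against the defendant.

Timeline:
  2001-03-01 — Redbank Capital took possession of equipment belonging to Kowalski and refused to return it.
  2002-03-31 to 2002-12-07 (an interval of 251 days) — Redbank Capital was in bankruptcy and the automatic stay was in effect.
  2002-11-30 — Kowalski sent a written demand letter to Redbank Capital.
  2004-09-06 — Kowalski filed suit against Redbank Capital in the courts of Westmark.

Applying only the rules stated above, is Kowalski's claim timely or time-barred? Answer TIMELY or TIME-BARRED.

TIMELY

The claim accrued on 2001-03-01, the date of the act.
The untolled deadline — 3 years after 2001-03-01 — is 2004-03-01.
The period was tolled for 251 days by the automatic bankruptcy stay (2002-03-31 to 2002-12-07), pushing the deadline to 2004-11-07.
Nothing else in the chronology tolls or restarts the period.
The 2004-09-06 filing precedes the 2004-11-07 deadline; the claim is timely.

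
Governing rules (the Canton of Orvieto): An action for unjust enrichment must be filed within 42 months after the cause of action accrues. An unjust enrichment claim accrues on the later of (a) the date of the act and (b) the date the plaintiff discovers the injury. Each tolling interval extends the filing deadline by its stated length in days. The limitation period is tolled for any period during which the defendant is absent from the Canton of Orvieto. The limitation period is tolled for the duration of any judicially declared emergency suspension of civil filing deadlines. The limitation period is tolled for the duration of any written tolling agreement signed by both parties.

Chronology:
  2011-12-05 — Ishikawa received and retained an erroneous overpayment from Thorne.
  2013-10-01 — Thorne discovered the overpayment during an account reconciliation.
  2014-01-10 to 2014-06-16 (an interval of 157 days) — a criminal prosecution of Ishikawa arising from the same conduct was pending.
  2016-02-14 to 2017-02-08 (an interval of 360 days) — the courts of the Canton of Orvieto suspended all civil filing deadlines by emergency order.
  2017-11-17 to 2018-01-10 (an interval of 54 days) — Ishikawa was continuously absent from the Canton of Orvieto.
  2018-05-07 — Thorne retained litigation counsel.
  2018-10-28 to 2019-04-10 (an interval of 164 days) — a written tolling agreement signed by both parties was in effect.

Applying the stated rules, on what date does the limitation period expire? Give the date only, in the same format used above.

2018-05-20

The claim accrued on 2013-10-01 — the later of the 2011-12-05 act and the 2013-10-01 discovery.
Adding the 42 months base period to 2013-10-01 gives a deadline of 2017-04-01, before any tolling.
Because the emergency suspension of filing deadlines ran from 2016-02-14 to 2017-02-08, the deadline is extended by 360 days to 2018-03-27.
The defendant's absence from the jurisdiction from 2017-11-17 to 2018-01-10 tolled the period for 54 days, extending the deadline to 2018-05-20.
By the time the written tolling agreement began on 2018-10-28, the limitation period had already expired on 2018-05-20; that interval cannot revive it.
No stated provision tolls the period for a criminal prosecution, so the interval from 2014-01-10 to 2014-06-16 has no effect on the deadline.
None of the other events listed affects the running of the period under the stated rules.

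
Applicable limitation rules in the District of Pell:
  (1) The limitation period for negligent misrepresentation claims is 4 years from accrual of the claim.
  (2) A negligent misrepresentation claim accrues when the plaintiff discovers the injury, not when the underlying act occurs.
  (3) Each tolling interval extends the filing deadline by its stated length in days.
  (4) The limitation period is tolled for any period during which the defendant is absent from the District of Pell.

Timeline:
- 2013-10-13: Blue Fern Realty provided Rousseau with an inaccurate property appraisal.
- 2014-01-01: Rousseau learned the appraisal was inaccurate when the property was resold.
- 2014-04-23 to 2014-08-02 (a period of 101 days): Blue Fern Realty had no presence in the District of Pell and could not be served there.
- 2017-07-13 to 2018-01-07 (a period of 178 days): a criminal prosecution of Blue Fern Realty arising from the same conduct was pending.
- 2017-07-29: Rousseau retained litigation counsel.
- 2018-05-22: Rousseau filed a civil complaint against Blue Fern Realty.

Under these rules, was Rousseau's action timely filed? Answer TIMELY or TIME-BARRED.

TIME-BARRED

Accrual is tied to discovery, so the period began on 2014-01-01 rather than on 2013-10-13 when the act occurred.
Adding the 4 years base period to 2014-01-01 gives a deadline of 2018-01-01, before any tolling.
The defendant's absence from the jurisdiction from 2014-04-23 to 2014-08-02 tolled the period for 101 days, extending the deadline to 2018-04-12.
No stated provision tolls the period for a criminal prosecution, so the interval from 2017-07-13 to 2018-01-07 has no effect on the deadline.
Nothing else in the chronology tolls or restarts the period.
Rousseau filed on 2018-05-22, after the 2018-04-12 deadline, so the action is time-barred.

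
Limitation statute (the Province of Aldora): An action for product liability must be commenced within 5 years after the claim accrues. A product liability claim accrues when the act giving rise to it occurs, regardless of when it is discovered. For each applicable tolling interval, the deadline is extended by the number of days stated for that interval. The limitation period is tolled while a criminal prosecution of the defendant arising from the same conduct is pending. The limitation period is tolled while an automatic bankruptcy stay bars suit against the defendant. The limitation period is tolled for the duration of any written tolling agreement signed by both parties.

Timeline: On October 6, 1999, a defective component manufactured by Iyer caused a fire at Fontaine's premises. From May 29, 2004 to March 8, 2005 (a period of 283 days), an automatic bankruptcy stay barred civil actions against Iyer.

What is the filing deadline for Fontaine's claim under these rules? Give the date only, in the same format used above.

The claim accrued on October 6, 1999, when the wrongful act occurred.
5 years from October 6, 1999 is October 6, 2004.
Because the automatic bankruptcy stay ran from May 29, 2004 to March 8, 2005, the deadline is extended by 283 days to July 16, 2005.

July 16, 2005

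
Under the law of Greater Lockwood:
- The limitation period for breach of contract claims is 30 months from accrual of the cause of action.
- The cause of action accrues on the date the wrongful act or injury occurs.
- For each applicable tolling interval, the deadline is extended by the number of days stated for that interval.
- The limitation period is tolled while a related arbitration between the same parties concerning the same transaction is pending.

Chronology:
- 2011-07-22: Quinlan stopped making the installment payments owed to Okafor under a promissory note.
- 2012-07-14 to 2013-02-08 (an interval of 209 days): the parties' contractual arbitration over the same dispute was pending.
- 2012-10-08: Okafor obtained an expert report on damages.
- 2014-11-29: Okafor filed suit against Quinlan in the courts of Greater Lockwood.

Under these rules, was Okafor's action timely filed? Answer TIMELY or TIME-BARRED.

TIME-BARRED

The claim accrued on 2011-07-22, when the wrongful act occurred.
The untolled deadline — 30 months after 2011-07-22 — is 2014-01-22.
The period was tolled for 209 days by the pending related arbitration (2012-07-14 to 2013-02-08), pushing the deadline to 2014-08-19.
Nothing else in the chronology tolls or restarts the period.
The 2014-11-29 filing falls after the 2014-08-19 deadline; the claim is time-barred.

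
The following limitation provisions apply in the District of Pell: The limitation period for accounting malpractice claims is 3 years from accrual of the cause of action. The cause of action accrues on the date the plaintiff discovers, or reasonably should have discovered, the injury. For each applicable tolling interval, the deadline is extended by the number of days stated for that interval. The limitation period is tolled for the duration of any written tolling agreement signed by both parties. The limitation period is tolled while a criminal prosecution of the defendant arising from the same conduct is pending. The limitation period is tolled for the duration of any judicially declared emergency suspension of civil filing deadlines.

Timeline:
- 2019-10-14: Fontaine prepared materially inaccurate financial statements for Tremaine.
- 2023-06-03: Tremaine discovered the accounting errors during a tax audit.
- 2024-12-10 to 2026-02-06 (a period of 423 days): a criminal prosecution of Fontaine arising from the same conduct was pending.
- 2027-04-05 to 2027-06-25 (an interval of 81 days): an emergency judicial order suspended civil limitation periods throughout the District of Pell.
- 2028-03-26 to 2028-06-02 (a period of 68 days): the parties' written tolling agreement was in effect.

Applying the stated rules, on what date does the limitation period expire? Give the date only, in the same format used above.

Accrual is tied to discovery, so the period began on 2023-06-03 rather than on 2019-10-14 when the act occurred.
Adding the 3 years base period to 2023-06-03 gives a deadline of 2026-06-03, before any tolling.
Because the pending criminal prosecution ran from 2024-12-10 to 2026-02-06, the deadline is extended by 423 days to 2027-07-31.
Because the emergency suspension of filing deadlines ran from 2027-04-05 to 2027-06-25, the deadline is extended by 81 days to 2027-10-20.
By the time the written tolling agreement began on 2028-03-26, the limitation period had already expired on 2027-10-20; that interval cannot revive it.

2027-10-20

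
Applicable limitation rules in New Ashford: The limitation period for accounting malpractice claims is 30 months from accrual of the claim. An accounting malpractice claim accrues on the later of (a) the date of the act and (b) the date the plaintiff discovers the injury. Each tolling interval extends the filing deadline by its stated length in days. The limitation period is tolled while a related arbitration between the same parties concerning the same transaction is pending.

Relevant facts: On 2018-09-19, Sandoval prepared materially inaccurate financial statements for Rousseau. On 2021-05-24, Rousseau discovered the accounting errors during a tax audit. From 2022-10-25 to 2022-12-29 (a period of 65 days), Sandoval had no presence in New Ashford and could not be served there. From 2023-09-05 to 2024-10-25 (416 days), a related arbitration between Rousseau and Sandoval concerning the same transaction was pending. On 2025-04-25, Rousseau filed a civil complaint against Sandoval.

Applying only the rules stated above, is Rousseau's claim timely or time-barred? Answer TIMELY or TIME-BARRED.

TIME-BARRED

Taking the later of the act (2018-09-19) and discovery (2021-05-24), the claim accrued on 2021-05-24.
The untolled deadline — 30 months after 2021-05-24 — is 2023-11-24.
The period was tolled for 416 days by the pending related arbitration (2023-09-05 to 2024-10-25), pushing the deadline to 2025-01-13.
Although the defendant's absence ran from 2022-10-25 to 2022-12-29, the stated rules do not make that a tolling event, so it is disregarded.
Rousseau filed on 2025-04-25, after the 2025-01-13 deadline, so the action is time-barred.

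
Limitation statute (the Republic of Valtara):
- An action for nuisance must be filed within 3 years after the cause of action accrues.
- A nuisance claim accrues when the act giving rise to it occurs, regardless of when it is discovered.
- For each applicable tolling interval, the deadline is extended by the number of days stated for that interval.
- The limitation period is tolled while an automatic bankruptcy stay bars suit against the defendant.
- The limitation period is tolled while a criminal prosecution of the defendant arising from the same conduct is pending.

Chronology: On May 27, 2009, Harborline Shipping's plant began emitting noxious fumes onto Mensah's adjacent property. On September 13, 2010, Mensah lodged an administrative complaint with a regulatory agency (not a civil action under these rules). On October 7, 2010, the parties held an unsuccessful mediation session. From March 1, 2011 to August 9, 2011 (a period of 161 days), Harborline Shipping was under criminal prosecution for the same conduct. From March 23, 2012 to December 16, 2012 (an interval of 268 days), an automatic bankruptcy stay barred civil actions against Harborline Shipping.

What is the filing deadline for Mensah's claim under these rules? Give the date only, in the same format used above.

July 30, 2013

The limitation period began to run on May 27, 2009.
3 years from May 27, 2009 is May 27, 2012.
The pending criminal prosecution from March 1, 2011 to August 9, 2011 tolled the period for 161 days, extending the deadline to November 4, 2012.
Because the automatic bankruptcy stay ran from March 23, 2012 to December 16, 2012, the deadline is extended by 268 days to July 30, 2013.
Nothing else in the chronology tolls or restarts the period.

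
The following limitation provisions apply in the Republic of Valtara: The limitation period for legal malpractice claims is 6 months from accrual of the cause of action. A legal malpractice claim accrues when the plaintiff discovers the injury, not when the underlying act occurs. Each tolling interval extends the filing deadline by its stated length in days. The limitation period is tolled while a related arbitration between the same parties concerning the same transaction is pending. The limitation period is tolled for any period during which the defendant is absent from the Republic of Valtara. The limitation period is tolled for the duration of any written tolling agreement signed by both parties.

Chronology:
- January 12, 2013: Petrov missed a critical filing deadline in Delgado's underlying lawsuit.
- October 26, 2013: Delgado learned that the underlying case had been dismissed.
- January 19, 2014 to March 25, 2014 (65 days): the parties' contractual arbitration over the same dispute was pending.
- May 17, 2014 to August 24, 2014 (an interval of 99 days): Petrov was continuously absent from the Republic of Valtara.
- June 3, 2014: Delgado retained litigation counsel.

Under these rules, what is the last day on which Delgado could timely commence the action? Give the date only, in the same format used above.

The claim did not accrue until Delgado discovered the injury on October 26, 2013; the January 12, 2013 act date does not start the clock under the stated rule.
6 months from October 26, 2013 is April 26, 2014.
The period was tolled for 65 days by the pending related arbitration (January 19, 2014 to March 25, 2014), pushing the deadline to June 30, 2014.
The period was tolled for 99 days by the defendant's absence from the jurisdiction (May 17, 2014 to August 24, 2014), pushing the deadline to October 7, 2014.
The other events in the timeline have no effect on the limitation period under the stated rules.

October 7, 2014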